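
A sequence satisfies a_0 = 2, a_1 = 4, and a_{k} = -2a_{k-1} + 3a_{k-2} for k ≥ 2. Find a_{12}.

-265718

The ordinary generating function has denominator 1 + 2t - 3t^2.
Iterating the recurrence: a_0,…,a_{12} = 2, 4, -2, 16, -38, 124, -362, 1096, -3278, 9844, -29522, 88576, -265718.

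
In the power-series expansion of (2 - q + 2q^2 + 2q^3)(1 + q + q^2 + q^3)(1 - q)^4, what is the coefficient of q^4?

-1

(2 - q + 2q^2 + 2q^3) has coefficients 2,-1,2,2 for degrees 0…3.
(1 + q + q^2 + q^3) has coefficients 1,1,1,1,0 for degrees 0…4.
Finally multiplying by (1 - q)^4, the product of all factors after the first has coefficients 1,-3,3,-1,-1 for degrees 0…4.
[q^4] = 2·(-1) − 1·(-1) + 2·3 + 2·(-3) = -1.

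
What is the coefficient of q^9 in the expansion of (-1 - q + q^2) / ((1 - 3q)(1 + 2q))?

The denominator gives the recurrence a_n = a_(n−1) + 6a_(n−2) for n ≥ 3; the numerator fixes a_0 = -1, a_1 = -2, a_2 = -7.
Iterating: -1, -2, -7, -19, -61, -175, -541, -1591, -4837, -14383, so a_9 = -14383.

-14383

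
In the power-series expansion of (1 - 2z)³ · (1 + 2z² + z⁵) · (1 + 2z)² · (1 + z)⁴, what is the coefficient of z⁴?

5

(1 - 2z)³ has coefficients 1,-6,12,-8 for degrees 0…3.
(1 + 2z² + z⁵) has coefficients 1,0,2,0,0 for degrees 0…4.
Multiplying by (1 + 2z)² gives running coefficients 1,4,6,8,8 for degrees 0…4.
Finally multiplying by (1 + z)⁴, the product of all factors after the first has coefficients 1,8,28,60,93 for degrees 0…4.
[z⁴] = 1·93 − 6·60 + 12·28 − 8·8 = 5.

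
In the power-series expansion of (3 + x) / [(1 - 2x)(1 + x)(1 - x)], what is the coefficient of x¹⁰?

4777

Partial fractions give a closed form: a_n = (14/3)·2^n + (1/3)·(-1)^n + (-2)·1^n.
At n = 10: a_10 = 4777.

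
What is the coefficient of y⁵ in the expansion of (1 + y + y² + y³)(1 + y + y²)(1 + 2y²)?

(1 + y + y² + y³) has coefficients 1,1,1,1 for degrees 0…3.
(1 + y + y²) has coefficients 1,1,1,0,0,0 for degrees 0…5.
Finally multiplying by (1 + 2y²), the product of all factors after the first has coefficients 1,1,3,2,2,0 for degrees 0…5.
[y⁵] = 1·0 + 1·2 + 1·2 + 1·3 = 7.

7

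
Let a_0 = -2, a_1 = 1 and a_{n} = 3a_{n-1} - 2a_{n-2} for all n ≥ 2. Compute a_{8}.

763

The ordinary generating function has denominator 1 - 3t + 2t^2.
Iterating the recurrence: a_0,…,a_{8} = -2, 1, 7, 19, 43, 91, 187, 379, 763.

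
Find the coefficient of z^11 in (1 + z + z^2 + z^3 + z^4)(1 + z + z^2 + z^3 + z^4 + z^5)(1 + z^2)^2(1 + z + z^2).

(1 + z + z^2 + z^3 + z^4) has coefficients 1,1,1,1,1 for degrees 0…4.
(1 + z + z^2 + z^3 + z^4 + z^5) has coefficients 1,1,1,1,1,1,0,0,0,0,0,0 for degrees 0…11.
Multiplying by (1 + z^2)^2 gives running coefficients 1,1,3,3,4,4,3,3,1,1,0,0 for degrees 0…11.
Finally multiplying by (1 + z + z^2), the product of all factors after the first has coefficients 1,2,5,7,10,11,11,10,7,5,2,1 for degrees 0…11.
[z^11] = 1·1 + 1·2 + 1·5 + 1·7 + 1·10 = 25.

25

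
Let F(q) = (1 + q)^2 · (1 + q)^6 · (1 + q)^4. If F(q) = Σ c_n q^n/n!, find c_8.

19958400

The EGF product rule gives c_8 = Σ_{k_1+k_2+k_3=8} C(8; k_1,k_2,k_3) · ∏ g_i(k_i), where (1+q)^2 gives the falling factorial (2)_k; (1+q)^6 gives the falling factorial (6)_k; (1+q)^4 gives the falling factorial (4)_k.
g_1(k) for k = 0…8: 1, 2, 2, 0, 0, 0, 0, 0, 0.
g_2(k) for k = 0…8: 1, 6, 30, 120, 360, 720, 720, 0, 0.
g_3(k) for k = 0…8: 1, 4, 12, 24, 24, 0, 0, 0, 0.
First combine the last two factors: h(k) = Σ_j C(k,j)·g_2(j)·g_3(k−j) for k = 0…8: 1, 10, 90, 720, 5040, 30240, 151200, 604800, 1814400.
c_8 = Σ_k C(8,k)·g_1(k)·h(8−k) = 1·1·1814400 + 8·2·604800 + 28·2·151200 = 1814400 + 9676800 + 8467200 = 19958400.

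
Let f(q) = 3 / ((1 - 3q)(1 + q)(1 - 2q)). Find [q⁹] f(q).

130812

Partial fractions give a closed form: a_n = (27/4)·3^n + (1/4)·(-1)^n + (-4)·2^n.
At n = 9: a_9 = 130812.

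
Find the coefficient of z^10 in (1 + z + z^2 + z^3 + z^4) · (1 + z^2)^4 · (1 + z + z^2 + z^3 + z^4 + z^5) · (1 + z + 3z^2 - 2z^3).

189

(1 + z + z^2 + z^3 + z^4) has coefficients 1,1,1,1,1 for degrees 0…4.
(1 + z^2)^4 has coefficients 1,0,4,0,6,0,4,0,1,0,0 for degrees 0…10.
Multiplying by (1 + z + z^2 + z^3 + z^4 + z^5) gives running coefficients 1,1,5,5,11,11,14,14,11,11,5 for degrees 0…10.
Finally multiplying by (1 + z + 3z^2 - 2z^3), the product of all factors after the first has coefficients 1,2,9,11,29,27,48,39,45,36,21 for degrees 0…10.
[z^10] = 1·21 + 1·36 + 1·45 + 1·39 + 1·48 = 189.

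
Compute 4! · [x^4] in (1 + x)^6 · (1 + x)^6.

11880

The EGF product rule gives c_4 = Σ_{k_1+k_2=4} C(4; k_1,k_2) · ∏ g_i(k_i), where (1+x)^6 gives the falling factorial (6)_k; (1+x)^6 gives the falling factorial (6)_k.
g_1(k) for k = 0…4: 1, 6, 30, 120, 360.
g_2(k) for k = 0…4: 1, 6, 30, 120, 360.
c_4 = Σ_k C(4,k)·g_1(k)·g_2(4−k) = 1·1·360 + 4·6·120 + 6·30·30 + 4·120·6 + 1·360·1 = 360 + 2880 + 5400 + 2880 + 360 = 11880.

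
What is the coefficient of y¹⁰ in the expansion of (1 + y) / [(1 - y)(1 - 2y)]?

Partial fractions give a closed form: a_n = (-2)·1^n + (3)·2^n.
At n = 10: a_10 = 3070.

3070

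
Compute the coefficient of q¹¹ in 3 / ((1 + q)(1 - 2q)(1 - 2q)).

50517

The denominator gives the recurrence a_n = 3a_(n−1) − 4a_(n−3) for n ≥ 3; the numerator fixes a_0 = 3, a_1 = 9, a_2 = 27.
Iterating: 3, 9, 27, 69, 171, 405, 939, 2133, 4779, 10581, 23211, 50517, so a_11 = 50517.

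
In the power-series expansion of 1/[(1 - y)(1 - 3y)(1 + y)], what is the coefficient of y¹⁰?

Partial fractions give a closed form: a_n = (-1/4)·1^n + (9/8)·3^n + (1/8)·(-1)^n.
At n = 10: a_10 = 66430.

66430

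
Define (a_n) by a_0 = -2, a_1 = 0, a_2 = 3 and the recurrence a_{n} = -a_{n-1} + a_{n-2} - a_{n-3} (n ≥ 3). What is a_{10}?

The ordinary generating function has denominator 1 + q - q^2 + q^3.
Iterating the recurrence: a_0,…,a_{10} = -2, 0, 3, -1, 4, -8, 13, -25, 46, -84, 155.

155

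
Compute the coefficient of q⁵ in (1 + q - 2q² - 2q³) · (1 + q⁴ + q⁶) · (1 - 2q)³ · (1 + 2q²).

(1 + q - 2q² - 2q³) has coefficients 1,1,-2,-2 for degrees 0…3.
(1 + q⁴ + q⁶) has coefficients 1,0,0,0,1,0 for degrees 0…5.
Multiplying by (1 - 2q)³ gives running coefficients 1,-6,12,-8,1,-6 for degrees 0…5.
Finally multiplying by (1 + 2q²), the product of all factors after the first has coefficients 1,-6,14,-20,25,-22 for degrees 0…5.
[q⁵] = 1·(-22) + 1·25 − 2·(-20) − 2·14 = 15.

15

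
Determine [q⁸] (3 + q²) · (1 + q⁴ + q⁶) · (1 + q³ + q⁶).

2

(3 + q²) has coefficients 3,0,1 for degrees 0…2.
(1 + q⁴ + q⁶) has coefficients 1,0,0,0,1,0,1,0,0 for degrees 0…8.
Finally multiplying by (1 + q³ + q⁶), the product of all factors after the first has coefficients 1,0,0,1,1,0,2,1,0 for degrees 0…8.
[q⁸] = 3·0 + 1·2 = 2.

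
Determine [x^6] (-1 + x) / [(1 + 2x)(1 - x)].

The denominator gives the recurrence a_n = −a_(n−1) + 2a_(n−2) for n ≥ 3; the numerator fixes a_0 = -1, a_1 = 2, a_2 = -4.
Iterating: -1, 2, -4, 8, -16, 32, -64, so a_6 = -64.

-64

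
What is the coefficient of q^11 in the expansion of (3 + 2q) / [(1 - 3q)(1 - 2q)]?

Partial fractions give a closed form: a_n = (11)·3^n + (-8)·2^n.
At n = 11: a_11 = 1932233.

1932233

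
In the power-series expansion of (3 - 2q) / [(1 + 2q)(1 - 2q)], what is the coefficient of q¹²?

12288

Partial fractions give a closed form: a_n = (2)·(-2)^n + (1)·2^n.
At n = 12: a_12 = 12288.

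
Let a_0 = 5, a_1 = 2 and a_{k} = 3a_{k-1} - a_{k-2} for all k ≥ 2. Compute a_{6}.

The ordinary generating function has denominator 1 - 3x + x^2.
Iterating the recurrence: a_0,…,a_{6} = 5, 2, 1, 1, 2, 5, 13.

13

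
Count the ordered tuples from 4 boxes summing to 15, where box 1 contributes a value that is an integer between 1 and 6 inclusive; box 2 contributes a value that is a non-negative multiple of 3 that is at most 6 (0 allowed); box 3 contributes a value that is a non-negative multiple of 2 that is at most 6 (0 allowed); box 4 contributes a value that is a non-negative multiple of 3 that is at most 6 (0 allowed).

16

The generating function for the choices is (z + z^2 + z^3 + z^4 + z^5 + z^6)·(1 + z^3 + z^6)·(1 + z^2 + z^4 + z^6)·(1 + z^3 + z^6); the count is [z^15].
(z + z^2 + z^3 + z^4 + z^5 + z^6) has coefficients 0,1,1,1,1,1,1 for degrees 0…6.
(1 + z^3 + z^6) has coefficients 1,0,0,1,0,0,1,0,0,0,0,0,0,0,0,0 for degrees 0…15.
Multiplying by (1 + z^2 + z^4 + z^6) gives running coefficients 1,0,1,1,1,1,2,1,1,1,1,0,1,0,0,0 for degrees 0…15.
Finally multiplying by (1 + z^3 + z^6), the product of all factors after the first has coefficients 1,0,1,2,1,2,4,2,3,4,3,2,4,2,1,2 for degrees 0…15.
[z^15] = 1·1 + 1·2 + 1·4 + 1·2 + 1·3 + 1·4 = 16.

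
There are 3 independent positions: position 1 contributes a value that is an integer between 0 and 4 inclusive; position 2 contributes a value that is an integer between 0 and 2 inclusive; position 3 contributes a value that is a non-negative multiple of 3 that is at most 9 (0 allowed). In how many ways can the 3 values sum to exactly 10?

5

The generating function for the choices is (1 + y + y^2 + y^3 + y^4)·(1 + y + y^2)·(1 + y^3 + y^6 + y^9); the count is [y^10].
(1 + y + y^2 + y^3 + y^4) has coefficients 1,1,1,1,1 for degrees 0…4.
(1 + y + y^2) has coefficients 1,1,1,0,0,0,0,0,0,0,0 for degrees 0…10.
Finally multiplying by (1 + y^3 + y^6 + y^9), the product of all factors after the first has coefficients 1,1,1,1,1,1,1,1,1,1,1 for degrees 0…10.
[y^10] = 1·1 + 1·1 + 1·1 + 1·1 + 1·1 = 5.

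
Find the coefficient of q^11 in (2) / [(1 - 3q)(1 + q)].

265720

Partial fractions give a closed form: a_n = (3/2)·3^n + (1/2)·(-1)^n.
At n = 11: a_11 = 265720.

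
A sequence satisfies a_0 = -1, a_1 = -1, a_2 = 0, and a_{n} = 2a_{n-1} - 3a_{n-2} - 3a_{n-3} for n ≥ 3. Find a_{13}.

-10365

The ordinary generating function has denominator 1 - 2t + 3t^2 + 3t^3.
Iterating the recurrence: a_0,…,a_{13} = -1, -1, 0, 6, 15, 12, -39, -159, -237, 120, 1428, 3207, 1770, -10365.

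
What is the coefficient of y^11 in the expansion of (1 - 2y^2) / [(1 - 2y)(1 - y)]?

2049

The denominator gives the recurrence a_n = 3a_(n−1) − 2a_(n−2) for n ≥ 3; the numerator fixes a_0 = 1, a_1 = 3, a_2 = 5.
Iterating: 1, 3, 5, 9, 17, 33, 65, 129, 257, 513, 1025, 2049, so a_11 = 2049.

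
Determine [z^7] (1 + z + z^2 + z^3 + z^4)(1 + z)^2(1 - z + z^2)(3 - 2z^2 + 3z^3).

(1 + z + z^2 + z^3 + z^4) has coefficients 1,1,1,1,1 for degrees 0…4.
(1 + z)^2 has coefficients 1,2,1,0,0,0,0,0 for degrees 0…7.
Multiplying by (1 - z + z^2) gives running coefficients 1,1,0,1,1,0,0,0 for degrees 0…7.
Finally multiplying by (3 - 2z^2 + 3z^3), the product of all factors after the first has coefficients 3,3,-2,4,6,-2,1,3 for degrees 0…7.
[z^7] = 1·3 + 1·1 + 1·(-2) + 1·6 + 1·4 = 12.

12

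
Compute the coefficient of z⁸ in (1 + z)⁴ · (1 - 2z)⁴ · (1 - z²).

24

(1 + z)⁴ has coefficients 1,4,6,4,1 for degrees 0…4.
(1 - 2z)⁴ has coefficients 1,-8,24,-32,16,0,0,0,0 for degrees 0…8.
Finally multiplying by (1 - z²), the product of all factors after the first has coefficients 1,-8,23,-24,-8,32,-16,0,0 for degrees 0…8.
[z⁸] = 1·0 + 4·0 + 6·(-16) + 4·32 + 1·(-8) = 24.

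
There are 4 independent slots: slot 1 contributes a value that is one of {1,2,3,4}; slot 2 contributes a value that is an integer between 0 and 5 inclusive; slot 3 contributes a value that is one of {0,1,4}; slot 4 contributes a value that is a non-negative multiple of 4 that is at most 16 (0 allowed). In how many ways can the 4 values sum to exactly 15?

The generating function for the choices is (z + z² + z³ + z⁴)·(1 + z + z² + z³ + z⁴ + z⁵)·(1 + z + z⁴)·(1 + z⁴ + z⁸ + z¹² + z¹⁶); the count is [z¹⁵].
(z + z² + z³ + z⁴) has coefficients 0,1,1,1,1 for degrees 0…4.
(1 + z + z² + z³ + z⁴ + z⁵) has coefficients 1,1,1,1,1,1,0,0,0,0,0,0,0,0,0,0 for degrees 0…15.
Multiplying by (1 + z + z⁴) gives running coefficients 1,2,2,2,3,3,2,1,1,1,0,0,0,0,0,0 for degrees 0…15.
Finally multiplying by (1 + z⁴ + z⁸ + z¹² + z¹⁶), the product of all factors after the first has coefficients 1,2,2,2,4,5,4,3,5,6,4,3,5,6,4,3 for degrees 0…15.
[z¹⁵] = 1·4 + 1·6 + 1·5 + 1·3 = 18.

18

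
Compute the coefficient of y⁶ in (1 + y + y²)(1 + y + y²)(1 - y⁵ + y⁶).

-1

(1 + y + y²) has coefficients 1,1,1 for degrees 0…2.
(1 + y + y²) has coefficients 1,1,1,0,0,0,0 for degrees 0…6.
Finally multiplying by (1 - y⁵ + y⁶), the product of all factors after the first has coefficients 1,1,1,0,0,-1,0 for degrees 0…6.
[y⁶] = 1·0 + 1·(-1) + 1·0 = -1.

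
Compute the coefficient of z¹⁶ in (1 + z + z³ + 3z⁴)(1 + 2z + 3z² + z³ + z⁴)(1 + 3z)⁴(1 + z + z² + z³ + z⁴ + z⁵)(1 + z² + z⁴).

13828

(1 + z + z³ + 3z⁴) has coefficients 1,1,0,1,3 for degrees 0…4.
(1 + 2z + 3z² + z³ + z⁴) has coefficients 1,2,3,1,1,0,0,0,0,0,0,0,0,0,0,0,0 for degrees 0…16.
Multiplying by (1 + 3z)⁴ gives running coefficients 1,14,81,253,472,552,405,189,81,0,0,0,0,0,0,0,0 for degrees 0…16.
Multiplying by (1 + z + z² + z³ + z⁴ + z⁵) gives running coefficients 1,15,96,349,821,1373,1777,1952,1952,1699,1227,675,270,81,0,0,0 for degrees 0…16.
Finally multiplying by (1 + z² + z⁴), the product of all factors after the first has coefficients 1,15,97,364,918,1737,2694,3674,4550,5024,4956,4326,3449,2455,1497,756,270 for degrees 0…16.
[z¹⁶] = 1·270 + 1·756 + 1·2455 + 3·3449 = 13828.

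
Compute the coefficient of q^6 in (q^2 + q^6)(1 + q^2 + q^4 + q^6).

(q^2 + q^6) has coefficients 0,0,1,0,0,0,1 for degrees 0…6.
(1 + q^2 + q^4 + q^6) has coefficients 1,0,1,0,1,0,1 for degrees 0…6.
[q^6] = 1·1 + 1·1 = 2.

2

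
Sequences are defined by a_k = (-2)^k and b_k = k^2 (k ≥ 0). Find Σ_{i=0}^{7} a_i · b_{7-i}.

29

This is [x^7] in the product of the two ordinary generating functions.
Σ = 1·49 − 2·36 + 4·25 − 8·16 + 16·9 − 32·4 + 64·1 − 128·0 = 29.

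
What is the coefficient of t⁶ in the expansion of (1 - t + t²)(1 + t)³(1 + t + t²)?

3

(1 - t + t²) has coefficients 1,-1,1 for degrees 0…2.
(1 + t)³ has coefficients 1,3,3,1,0,0,0 for degrees 0…6.
Finally multiplying by (1 + t + t²), the product of all factors after the first has coefficients 1,4,7,7,4,1,0 for degrees 0…6.
[t⁶] = 1·0 − 1·1 + 1·4 = 3.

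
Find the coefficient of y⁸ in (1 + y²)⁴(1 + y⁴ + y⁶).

(1 + y²)⁴ has coefficients 1,0,4,0,6,0,4,0,1 for degrees 0…8.
(1 + y⁴ + y⁶) has coefficients 1,0,0,0,1,0,1,0,0 for degrees 0…8.
[y⁸] = 1·0 + 4·1 + 6·1 + 4·0 + 1·1 = 11.

11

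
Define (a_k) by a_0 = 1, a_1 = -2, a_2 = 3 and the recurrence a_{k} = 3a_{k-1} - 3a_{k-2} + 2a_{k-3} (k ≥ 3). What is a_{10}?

The ordinary generating function has denominator 1 - 3y + 3y^2 - 2y^3.
Iterating the recurrence: a_0,…,a_{10} = 1, -2, 3, 17, 38, 69, 127, 250, 507, 1025, 2054.

2054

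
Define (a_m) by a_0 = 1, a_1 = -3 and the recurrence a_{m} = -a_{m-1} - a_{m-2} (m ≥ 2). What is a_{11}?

The ordinary generating function has denominator 1 + z + z^2.
Iterating the recurrence: a_0,…,a_{11} = 1, -3, 2, 1, -3, 2, 1, -3, 2, 1, -3, 2.

2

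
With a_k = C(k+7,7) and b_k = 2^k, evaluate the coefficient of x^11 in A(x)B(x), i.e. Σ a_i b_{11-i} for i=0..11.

430104

This is [x^11] in the product of the two ordinary generating functions.
Σ = 1·2048 + 8·1024 + 36·512 + 120·256 + 330·128 + 792·64 + 1716·32 + 3432·16 + 6435·8 + 11440·4 + 19448·2 + 31824·1 = 430104.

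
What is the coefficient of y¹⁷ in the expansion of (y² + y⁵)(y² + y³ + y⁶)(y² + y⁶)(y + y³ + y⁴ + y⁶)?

(y² + y⁵) has coefficients 0,0,1,0,0,1 for degrees 0…5.
(y² + y³ + y⁶) has coefficients 0,0,1,1,0,0,1,0,0,0,0,0,0,0,0,0,0,0 for degrees 0…17.
Multiplying by (y² + y⁶) gives running coefficients 0,0,0,0,1,1,0,0,2,1,0,0,1,0,0,0,0,0 for degrees 0…17.
Finally multiplying by (y + y³ + y⁴ + y⁶), the product of all factors after the first has coefficients 0,0,0,0,0,1,1,1,2,3,2,3,3,2,2,2,1,0 for degrees 0…17.
[y¹⁷] = 1·2 + 1·3 = 5.

5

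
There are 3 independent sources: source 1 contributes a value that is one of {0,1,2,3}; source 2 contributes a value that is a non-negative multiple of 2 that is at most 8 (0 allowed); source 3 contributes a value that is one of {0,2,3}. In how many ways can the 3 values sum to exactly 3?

The generating function for the choices is (1 + y + y² + y³)·(1 + y² + y⁴ + y⁶ + y⁸)·(1 + y² + y³); the count is [y³].
(1 + y + y² + y³) has coefficients 1,1,1,1 for degrees 0…3.
(1 + y² + y⁴ + y⁶ + y⁸) has coefficients 1,0,1,0 for degrees 0…3.
Finally multiplying by (1 + y² + y³), the product of all factors after the first has coefficients 1,0,2,1 for degrees 0…3.
[y³] = 1·1 + 1·2 + 1·0 + 1·1 = 4.

4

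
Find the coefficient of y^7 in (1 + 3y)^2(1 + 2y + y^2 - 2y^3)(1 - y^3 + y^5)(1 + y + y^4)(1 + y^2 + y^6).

-1

(1 + 3y)^2 has coefficients 1,6,9 for degrees 0…2.
(1 + 2y + y^2 - 2y^3) has coefficients 1,2,1,-2,0,0,0,0 for degrees 0…7.
Multiplying by (1 - y^3 + y^5) gives running coefficients 1,2,1,-3,-2,0,4,1 for degrees 0…7.
Multiplying by (1 + y + y^4) gives running coefficients 1,3,3,-2,-4,0,5,2 for degrees 0…7.
Finally multiplying by (1 + y^2 + y^6), the product of all factors after the first has coefficients 1,3,4,1,-1,-2,2,5 for degrees 0…7.
[y^7] = 1·5 + 6·2 + 9·(-2) = -1.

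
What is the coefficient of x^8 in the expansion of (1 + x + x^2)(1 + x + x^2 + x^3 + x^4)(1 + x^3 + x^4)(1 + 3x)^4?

1697

(1 + x + x^2) has coefficients 1,1,1 for degrees 0…2.
(1 + x + x^2 + x^3 + x^4) has coefficients 1,1,1,1,1,0,0,0,0 for degrees 0…8.
Multiplying by (1 + x^3 + x^4) gives running coefficients 1,1,1,2,3,2,2,2,1 for degrees 0…8.
Finally multiplying by (1 + 3x)^4, the product of all factors after the first has coefficients 1,13,67,176,270,335,485,620,592 for degrees 0…8.
[x^8] = 1·592 + 1·620 + 1·485 = 1697.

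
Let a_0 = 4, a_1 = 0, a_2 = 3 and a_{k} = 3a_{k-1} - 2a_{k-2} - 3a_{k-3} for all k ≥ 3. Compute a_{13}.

15891

The ordinary generating function has denominator 1 - 3z + 2z^2 + 3z^3.
Iterating the recurrence: a_0,…,a_{13} = 4, 0, 3, -3, -15, -48, -105, -174, -168, 159, 1335, 4191, 9426, 15891.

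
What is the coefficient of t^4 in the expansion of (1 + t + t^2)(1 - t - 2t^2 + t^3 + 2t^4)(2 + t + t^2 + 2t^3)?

(1 + t + t^2) has coefficients 1,1,1 for degrees 0…2.
(1 - t - 2t^2 + t^3 + 2t^4) has coefficients 1,-1,-2,1,2 for degrees 0…4.
Finally multiplying by (2 + t + t^2 + 2t^3), the product of all factors after the first has coefficients 2,-1,-4,1,1 for degrees 0…4.
[t^4] = 1·1 + 1·1 + 1·(-4) = -2.

-2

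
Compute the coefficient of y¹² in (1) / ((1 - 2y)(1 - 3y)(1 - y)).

2375101

The denominator gives the recurrence a_n = 6a_(n−1) − 11a_(n−2) + 6a_(n−3) for n ≥ 3; the numerator fixes a_0 = 1, a_1 = 6, a_2 = 25.
Iterating: 1, 6, 25, 90, 301, 966, 3025, 9330, 28501, 86526, 261625, 788970, 2375101, so a_12 = 2375101.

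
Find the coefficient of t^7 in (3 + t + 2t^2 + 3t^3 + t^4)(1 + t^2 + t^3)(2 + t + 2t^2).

16

(3 + t + 2t^2 + 3t^3 + t^4) has coefficients 3,1,2,3,1 for degrees 0…4.
(1 + t^2 + t^3) has coefficients 1,0,1,1,0,0,0,0 for degrees 0…7.
Finally multiplying by (2 + t + 2t^2), the product of all factors after the first has coefficients 2,1,4,3,3,2,0,0 for degrees 0…7.
[t^7] = 3·0 + 1·0 + 2·2 + 3·3 + 1·3 = 16.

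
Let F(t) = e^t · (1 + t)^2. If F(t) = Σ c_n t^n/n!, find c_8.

73

The EGF product rule gives c_8 = Σ_{k_1+k_2=8} C(8; k_1,k_2) · ∏ g_i(k_i), where e^t gives (1)^k; (1+t)^2 gives the falling factorial (2)_k.
g_1(k) for k = 0…8: 1, 1, 1, 1, 1, 1, 1, 1, 1.
g_2(k) for k = 0…8: 1, 2, 2, 0, 0, 0, 0, 0, 0.
c_8 = Σ_k C(8,k)·g_1(k)·g_2(8−k) = 28·1·2 + 8·1·2 + 1·1·1 = 56 + 16 + 1 = 73.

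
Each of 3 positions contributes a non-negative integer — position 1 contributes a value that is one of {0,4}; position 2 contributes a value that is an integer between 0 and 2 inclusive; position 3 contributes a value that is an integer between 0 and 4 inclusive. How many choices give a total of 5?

The generating function for the choices is (1 + q^4)·(1 + q + q^2)·(1 + q + q^2 + q^3 + q^4); the count is [q^5].
(1 + q^4) has coefficients 1,0,0,0,1 for degrees 0…4.
(1 + q + q^2) has coefficients 1,1,1,0,0,0 for degrees 0…5.
Finally multiplying by (1 + q + q^2 + q^3 + q^4), the product of all factors after the first has coefficients 1,2,3,3,3,2 for degrees 0…5.
[q^5] = 1·2 + 1·2 = 4.

4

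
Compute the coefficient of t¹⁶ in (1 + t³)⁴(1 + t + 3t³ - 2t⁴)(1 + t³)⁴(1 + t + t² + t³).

140

(1 + t³)⁴ has coefficients 1,0,0,4,0,0,6,0,0,4,0,0,1 for degrees 0…12.
(1 + t + 3t³ - 2t⁴) has coefficients 1,1,0,3,-2,0,0,0,0,0,0,0,0,0,0,0,0 for degrees 0…16.
Multiplying by (1 + t³)⁴ gives running coefficients 1,1,0,7,2,0,18,-2,0,22,-8,0,13,-7,0,3,-2 for degrees 0…16.
Finally multiplying by (1 + t + t² + t³), the product of all factors after the first has coefficients 1,2,2,9,10,9,27,18,16,38,12,14,27,-2,6,9,-6 for degrees 0…16.
[t¹⁶] = 1·(-6) + 4·(-2) + 6·12 + 4·18 + 1·10 = 140.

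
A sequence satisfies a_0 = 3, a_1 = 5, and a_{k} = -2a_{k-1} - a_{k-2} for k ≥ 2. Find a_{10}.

The ordinary generating function has denominator 1 + 2z + z^2.
Iterating the recurrence: a_0,…,a_{10} = 3, 5, -13, 21, -29, 37, -45, 53, -61, 69, -77.

-77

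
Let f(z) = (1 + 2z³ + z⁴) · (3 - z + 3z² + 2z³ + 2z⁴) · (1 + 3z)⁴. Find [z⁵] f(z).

716

(1 + 2z³ + z⁴) has coefficients 1,0,0,2,1 for degrees 0…4.
(3 - z + 3z² + 2z³ + 2z⁴) has coefficients 3,-1,3,2,2,0 for degrees 0…5.
Finally multiplying by (1 + 3z)⁴, the product of all factors after the first has coefficients 3,35,153,308,323,375 for degrees 0…5.
[z⁵] = 1·375 + 2·153 + 1·35 = 716.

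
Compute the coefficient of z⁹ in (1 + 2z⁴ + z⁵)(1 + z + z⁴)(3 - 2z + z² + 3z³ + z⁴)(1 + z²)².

(1 + 2z⁴ + z⁵) has coefficients 1,0,0,0,2,1 for degrees 0…5.
(1 + z + z⁴) has coefficients 1,1,0,0,1,0,0,0,0,0 for degrees 0…9.
Multiplying by (3 - 2z + z² + 3z³ + z⁴) gives running coefficients 3,1,-1,4,7,-1,1,3,1,0 for degrees 0…9.
Finally multiplying by (1 + z²)², the product of all factors after the first has coefficients 3,1,5,6,8,8,14,5,10,5 for degrees 0…9.
[z⁹] = 1·5 + 2·8 + 1·8 = 29.

29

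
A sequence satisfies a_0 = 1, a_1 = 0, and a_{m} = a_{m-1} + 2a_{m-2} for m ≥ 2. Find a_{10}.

342

The ordinary generating function has denominator 1 - t - 2t^2.
Iterating the recurrence: a_0,…,a_{10} = 1, 0, 2, 2, 6, 10, 22, 42, 86, 170, 342.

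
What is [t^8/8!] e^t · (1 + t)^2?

73

The EGF product rule gives c_8 = Σ_{k_1+k_2=8} C(8; k_1,k_2) · ∏ g_i(k_i), where e^t gives (1)^k; (1+t)^2 gives the falling factorial (2)_k.
g_1(k) for k = 0…8: 1, 1, 1, 1, 1, 1, 1, 1, 1.
g_2(k) for k = 0…8: 1, 2, 2, 0, 0, 0, 0, 0, 0.
c_8 = Σ_k C(8,k)·g_1(k)·g_2(8−k) = 28·1·2 + 8·1·2 + 1·1·1 = 56 + 16 + 1 = 73.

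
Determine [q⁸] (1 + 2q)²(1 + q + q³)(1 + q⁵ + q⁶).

(1 + 2q)² has coefficients 1,4,4 for degrees 0…2.
(1 + q + q³) has coefficients 1,1,0,1,0,0,0,0,0 for degrees 0…8.
Finally multiplying by (1 + q⁵ + q⁶), the product of all factors after the first has coefficients 1,1,0,1,0,1,2,1,1 for degrees 0…8.
[q⁸] = 1·1 + 4·1 + 4·2 = 13.

13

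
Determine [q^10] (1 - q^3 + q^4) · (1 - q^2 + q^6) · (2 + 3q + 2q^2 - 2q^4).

-1

(1 - q^3 + q^4) has coefficients 1,0,0,-1,1 for degrees 0…4.
(1 - q^2 + q^6) has coefficients 1,0,-1,0,0,0,1,0,0,0,0 for degrees 0…10.
Finally multiplying by (2 + 3q + 2q^2 - 2q^4), the product of all factors after the first has coefficients 2,3,0,-3,-4,0,4,3,2,0,-2 for degrees 0…10.
[q^10] = 1·(-2) − 1·3 + 1·4 = -1.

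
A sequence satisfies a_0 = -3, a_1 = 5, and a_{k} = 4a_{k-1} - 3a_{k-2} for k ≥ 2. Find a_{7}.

The ordinary generating function has denominator 1 - 4x + 3x^2.
Iterating the recurrence: a_0,…,a_{7} = -3, 5, 29, 101, 317, 965, 2909, 8741.

8741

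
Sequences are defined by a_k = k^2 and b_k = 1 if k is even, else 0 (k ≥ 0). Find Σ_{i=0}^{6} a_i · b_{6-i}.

This is [x^6] in the product of the two ordinary generating functions.
Σ = 0·1 + 1·0 + 4·1 + 9·0 + 16·1 + 25·0 + 36·1 = 56.

56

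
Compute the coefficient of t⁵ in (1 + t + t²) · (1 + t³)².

2

(1 + t + t²) has coefficients 1,1,1 for degrees 0…2.
(1 + t³)² has coefficients 1,0,0,2,0,0 for degrees 0…5.
[t⁵] = 1·0 + 1·0 + 1·2 = 2.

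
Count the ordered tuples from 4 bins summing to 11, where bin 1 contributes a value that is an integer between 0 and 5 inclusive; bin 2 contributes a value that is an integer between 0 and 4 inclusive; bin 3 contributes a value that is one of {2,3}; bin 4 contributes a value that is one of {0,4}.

13

The generating function for the choices is (1 + t + t² + t³ + t⁴ + t⁵)·(1 + t + t² + t³ + t⁴)·(t² + t³)·(1 + t⁴); the count is [t¹¹].
(1 + t + t² + t³ + t⁴ + t⁵) has coefficients 1,1,1,1,1,1 for degrees 0…5.
(1 + t + t² + t³ + t⁴) has coefficients 1,1,1,1,1,0,0,0,0,0,0,0 for degrees 0…11.
Multiplying by (t² + t³) gives running coefficients 0,0,1,2,2,2,2,1,0,0,0,0 for degrees 0…11.
Finally multiplying by (1 + t⁴), the product of all factors after the first has coefficients 0,0,1,2,2,2,3,3,2,2,2,1 for degrees 0…11.
[t¹¹] = 1·1 + 1·2 + 1·2 + 1·2 + 1·3 + 1·3 = 13.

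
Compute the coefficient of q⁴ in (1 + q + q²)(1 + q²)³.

(1 + q + q²) has coefficients 1,1,1 for degrees 0…2.
(1 + q²)³ has coefficients 1,0,3,0,3 for degrees 0…4.
[q⁴] = 1·3 + 1·0 + 1·3 = 6.

6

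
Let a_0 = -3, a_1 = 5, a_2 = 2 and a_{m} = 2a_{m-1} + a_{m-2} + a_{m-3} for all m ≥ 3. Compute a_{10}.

4936

The ordinary generating function has denominator 1 - 2y - y^2 - y^3.
Iterating the recurrence: a_0,…,a_{10} = -3, 5, 2, 6, 19, 46, 117, 299, 761, 1938, 4936.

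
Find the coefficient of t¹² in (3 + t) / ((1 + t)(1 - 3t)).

Partial fractions give a closed form: a_n = (1/2)·(-1)^n + (5/2)·3^n.
At n = 12: a_12 = 1328603.

1328603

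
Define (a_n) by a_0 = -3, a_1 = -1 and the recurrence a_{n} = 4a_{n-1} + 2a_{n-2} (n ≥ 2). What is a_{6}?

The ordinary generating function has denominator 1 - 4y - 2y^2.
Iterating the recurrence: a_0,…,a_{6} = -3, -1, -10, -42, -188, -836, -3720.

-3720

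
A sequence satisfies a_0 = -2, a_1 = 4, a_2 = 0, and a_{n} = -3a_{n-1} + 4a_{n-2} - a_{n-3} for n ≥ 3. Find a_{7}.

The ordinary generating function has denominator 1 + 3q - 4q^2 + q^3.
Iterating the recurrence: a_0,…,a_{7} = -2, 4, 0, 18, -58, 246, -988, 4006.

4006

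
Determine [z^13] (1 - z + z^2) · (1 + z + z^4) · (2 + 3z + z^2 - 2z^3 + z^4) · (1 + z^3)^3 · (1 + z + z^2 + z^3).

(1 - z + z^2) has coefficients 1,-1,1 for degrees 0…2.
(1 + z + z^4) has coefficients 1,1,0,0,1,0,0,0,0,0,0,0,0,0 for degrees 0…13.
Multiplying by (2 + 3z + z^2 - 2z^3 + z^4) gives running coefficients 2,5,4,-1,1,4,1,-2,1,0,0,0,0,0 for degrees 0…13.
Multiplying by (1 + z^3)^3 gives running coefficients 2,5,4,5,16,16,4,16,25,2,2,19,2,-5 for degrees 0…13.
Finally multiplying by (1 + z + z^2 + z^3), the product of all factors after the first has coefficients 2,7,11,16,30,41,41,52,61,47,45,48,25,18 for degrees 0…13.
[z^13] = 1·18 − 1·25 + 1·48 = 41.

41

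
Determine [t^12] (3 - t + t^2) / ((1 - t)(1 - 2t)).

The denominator gives the recurrence a_n = 3a_(n−1) − 2a_(n−2) for n ≥ 3; the numerator fixes a_0 = 3, a_1 = 8, a_2 = 19.
Iterating: 3, 8, 19, 41, 85, 173, 349, 701, 1405, 2813, 5629, 11261, 22525, so a_12 = 22525.

22525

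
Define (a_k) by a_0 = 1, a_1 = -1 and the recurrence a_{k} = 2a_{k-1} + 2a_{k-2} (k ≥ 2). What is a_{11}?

-4896

The ordinary generating function has denominator 1 - 2q - 2q^2.
Iterating the recurrence: a_0,…,a_{11} = 1, -1, 0, -2, -4, -12, -32, -88, -240, -656, -1792, -4896.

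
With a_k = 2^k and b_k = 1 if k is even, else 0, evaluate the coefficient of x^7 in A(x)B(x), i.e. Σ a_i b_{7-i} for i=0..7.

This is [x^7] in the product of the two ordinary generating functions.
Σ = 1·0 + 2·1 + 4·0 + 8·1 + 16·0 + 32·1 + 64·0 + 128·1 = 170.

170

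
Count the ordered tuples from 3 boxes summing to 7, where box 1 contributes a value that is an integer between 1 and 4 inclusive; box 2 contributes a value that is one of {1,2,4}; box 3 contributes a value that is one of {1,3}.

The generating function for the choices is (t + t^2 + t^3 + t^4)·(t + t^2 + t^4)·(t + t^3); the count is [t^7].
(t + t^2 + t^3 + t^4) has coefficients 0,1,1,1,1 for degrees 0…4.
(t + t^2 + t^4) has coefficients 0,1,1,0,1,0,0,0 for degrees 0…7.
Finally multiplying by (t + t^3), the product of all factors after the first has coefficients 0,0,1,1,1,2,0,1 for degrees 0…7.
[t^7] = 1·0 + 1·2 + 1·1 + 1·1 = 4.

4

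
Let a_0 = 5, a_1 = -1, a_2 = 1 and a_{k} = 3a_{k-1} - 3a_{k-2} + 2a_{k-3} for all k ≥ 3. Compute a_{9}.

1192

The ordinary generating function has denominator 1 - 3q + 3q^2 - 2q^3.
Iterating the recurrence: a_0,…,a_{9} = 5, -1, 1, 16, 43, 83, 152, 293, 589, 1192.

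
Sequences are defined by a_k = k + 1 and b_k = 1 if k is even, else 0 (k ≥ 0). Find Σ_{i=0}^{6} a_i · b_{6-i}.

16

The convolution is the x^6 coefficient of A(x)B(x).
Σ = 1·1 + 2·0 + 3·1 + 4·0 + 5·1 + 6·0 + 7·1 = 16.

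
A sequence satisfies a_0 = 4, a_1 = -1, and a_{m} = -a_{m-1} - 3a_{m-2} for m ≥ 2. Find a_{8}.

-191

The ordinary generating function has denominator 1 + z + 3z^2.
Iterating the recurrence: a_0,…,a_{8} = 4, -1, -11, 14, 19, -61, 4, 179, -191.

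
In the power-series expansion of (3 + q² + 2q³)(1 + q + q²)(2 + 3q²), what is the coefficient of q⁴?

(3 + q² + 2q³) has coefficients 3,0,1,2 for degrees 0…3.
(1 + q + q²) has coefficients 1,1,1,0,0 for degrees 0…4.
Finally multiplying by (2 + 3q²), the product of all factors after the first has coefficients 2,2,5,3,3 for degrees 0…4.
[q⁴] = 3·3 + 1·5 + 2·2 = 18.

18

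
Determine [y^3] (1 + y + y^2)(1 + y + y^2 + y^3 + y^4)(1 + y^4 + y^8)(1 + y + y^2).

8

(1 + y + y^2) has coefficients 1,1,1 for degrees 0…2.
(1 + y + y^2 + y^3 + y^4) has coefficients 1,1,1,1 for degrees 0…3.
Multiplying by (1 + y^4 + y^8) gives running coefficients 1,1,1,1 for degrees 0…3.
Finally multiplying by (1 + y + y^2), the product of all factors after the first has coefficients 1,2,3,3 for degrees 0…3.
[y^3] = 1·3 + 1·3 + 1·2 = 8.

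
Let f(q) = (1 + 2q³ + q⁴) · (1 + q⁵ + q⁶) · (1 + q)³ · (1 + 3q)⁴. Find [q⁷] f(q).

1654

(1 + 2q³ + q⁴) has coefficients 1,0,0,2,1 for degrees 0…4.
(1 + q⁵ + q⁶) has coefficients 1,0,0,0,0,1,1,0 for degrees 0…7.
Multiplying by (1 + q)³ gives running coefficients 1,3,3,1,0,1,4,6 for degrees 0…7.
Finally multiplying by (1 + 3q)⁴, the product of all factors after the first has coefficients 1,15,93,307,579,622,367,189 for degrees 0…7.
[q⁷] = 1·189 + 2·579 + 1·307 = 1654.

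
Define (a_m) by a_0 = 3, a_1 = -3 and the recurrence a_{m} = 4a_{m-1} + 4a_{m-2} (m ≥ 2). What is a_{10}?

The ordinary generating function has denominator 1 - 4t - 4t^2.
Iterating the recurrence: a_0,…,a_{10} = 3, -3, 0, -12, -48, -240, -1152, -5568, -26880, -129792, -626688.

-626688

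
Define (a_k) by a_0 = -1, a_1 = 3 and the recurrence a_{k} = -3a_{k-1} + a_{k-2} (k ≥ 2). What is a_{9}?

The ordinary generating function has denominator 1 + 3q - q^2.
Iterating the recurrence: a_0,…,a_{9} = -1, 3, -10, 33, -109, 360, -1189, 3927, -12970, 42837.

42837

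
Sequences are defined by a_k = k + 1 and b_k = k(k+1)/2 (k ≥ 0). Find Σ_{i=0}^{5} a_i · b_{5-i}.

The convolution is the x^5 coefficient of A(x)B(x).
Σ = 1·15 + 2·10 + 3·6 + 4·3 + 5·1 + 6·0 = 70.

70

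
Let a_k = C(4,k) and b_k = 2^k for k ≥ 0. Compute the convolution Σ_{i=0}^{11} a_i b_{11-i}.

Write out a_i and b_{11-i} for i = 0,…,11 and sum the products.
Σ = 1·2048 + 4·1024 + 6·512 + 4·256 + 1·128 + 0·64 + 0·32 + 0·16 + 0·8 + 0·4 + 0·2 + 0·1 = 10368.

10368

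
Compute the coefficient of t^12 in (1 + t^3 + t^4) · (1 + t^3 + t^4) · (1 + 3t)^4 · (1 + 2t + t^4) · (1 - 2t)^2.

(1 + t^3 + t^4) has coefficients 1,0,0,1,1 for degrees 0…4.
(1 + t^3 + t^4) has coefficients 1,0,0,1,1,0,0,0,0,0,0,0,0 for degrees 0…12.
Multiplying by (1 + 3t)^4 gives running coefficients 1,12,54,109,94,66,162,189,81,0,0,0,0 for degrees 0…12.
Multiplying by (1 + 2t + t^4) gives running coefficients 1,14,78,217,313,266,348,622,553,228,162,189,81 for degrees 0…12.
Finally multiplying by (1 - 2t)^2, the product of all factors after the first has coefficients 1,10,26,-39,-243,-118,536,294,-543,504,1462,453,-27 for degrees 0…12.
[t^12] = 1·(-27) + 1·504 + 1·(-543) = -66.

-66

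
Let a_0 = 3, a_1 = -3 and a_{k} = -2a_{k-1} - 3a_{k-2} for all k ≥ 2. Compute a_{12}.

The ordinary generating function has denominator 1 + 2y + 3y^2.
Iterating the recurrence: a_0,…,a_{12} = 3, -3, -3, 15, -21, -3, 69, -129, 51, 285, -723, 591, 987.

987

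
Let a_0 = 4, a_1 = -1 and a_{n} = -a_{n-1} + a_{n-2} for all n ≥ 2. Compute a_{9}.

-118

The ordinary generating function has denominator 1 + t - t^2.
Iterating the recurrence: a_0,…,a_{9} = 4, -1, 5, -6, 11, -17, 28, -45, 73, -118.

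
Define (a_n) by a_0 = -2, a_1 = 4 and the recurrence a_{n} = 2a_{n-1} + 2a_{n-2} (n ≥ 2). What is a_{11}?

The ordinary generating function has denominator 1 - 2x - 2x^2.
Iterating the recurrence: a_0,…,a_{11} = -2, 4, 4, 16, 40, 112, 304, 832, 2272, 6208, 16960, 46336.

46336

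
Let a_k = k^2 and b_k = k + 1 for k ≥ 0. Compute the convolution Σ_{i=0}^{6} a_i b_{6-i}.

196

Write out a_i and b_{6-i} for i = 0,…,6 and sum the products.
Σ = 0·7 + 1·6 + 4·5 + 9·4 + 16·3 + 25·2 + 36·1 = 196.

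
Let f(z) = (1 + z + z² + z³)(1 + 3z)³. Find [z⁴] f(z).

63

(1 + z + z² + z³) has coefficients 1,1,1,1 for degrees 0…3.
(1 + 3z)³ has coefficients 1,9,27,27,0 for degrees 0…4.
[z⁴] = 1·0 + 1·27 + 1·27 + 1·9 = 63.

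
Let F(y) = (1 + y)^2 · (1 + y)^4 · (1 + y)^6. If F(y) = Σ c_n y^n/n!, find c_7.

The EGF product rule gives c_7 = Σ_{k_1+k_2+k_3=7} C(7; k_1,k_2,k_3) · ∏ g_i(k_i), where (1+y)^2 gives the falling factorial (2)_k; (1+y)^4 gives the falling factorial (4)_k; (1+y)^6 gives the falling factorial (6)_k.
g_1(k) for k = 0…7: 1, 2, 2, 0, 0, 0, 0, 0.
g_2(k) for k = 0…7: 1, 4, 12, 24, 24, 0, 0, 0.
g_3(k) for k = 0…7: 1, 6, 30, 120, 360, 720, 720, 0.
First combine the last two factors: h(k) = Σ_j C(k,j)·g_2(j)·g_3(k−j) for k = 0…7: 1, 10, 90, 720, 5040, 30240, 151200, 604800.
c_7 = Σ_k C(7,k)·g_1(k)·h(7−k) = 1·1·604800 + 7·2·151200 + 21·2·30240 = 604800 + 2116800 + 1270080 = 3991680.

3991680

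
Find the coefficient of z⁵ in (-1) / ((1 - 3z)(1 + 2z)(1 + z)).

-84

Partial fractions give a closed form: a_n = (-9/20)·3^n + (-4/5)·(-2)^n + (1/4)·(-1)^n.
At n = 5: a_5 = -84.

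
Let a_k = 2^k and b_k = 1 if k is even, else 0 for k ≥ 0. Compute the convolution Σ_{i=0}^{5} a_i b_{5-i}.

42

Write out a_i and b_{5-i} for i = 0,…,5 and sum the products.
Σ = 1·0 + 2·1 + 4·0 + 8·1 + 16·0 + 32·1 = 42.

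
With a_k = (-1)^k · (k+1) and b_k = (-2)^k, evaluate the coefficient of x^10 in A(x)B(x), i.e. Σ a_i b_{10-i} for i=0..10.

The convolution is the t^10 coefficient of A(t)B(t).
Σ = 1·1024 − 2·(-512) + 3·256 − 4·(-128) + 5·64 − 6·(-32) + 7·16 − 8·(-8) + 9·4 − 10·(-2) + 11·1 = 4083.

4083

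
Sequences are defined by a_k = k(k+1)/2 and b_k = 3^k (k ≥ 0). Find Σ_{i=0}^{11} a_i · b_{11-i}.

199248

The convolution is the x^11 coefficient of A(x)B(x).
Σ = 0·177147 + 1·59049 + 3·19683 + 6·6561 + 10·2187 + 15·729 + 21·243 + 28·81 + 36·27 + 45·9 + 55·3 + 66·1 = 199248.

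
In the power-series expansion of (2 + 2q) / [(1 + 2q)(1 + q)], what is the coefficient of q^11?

-4096

The denominator gives the recurrence a_n = −3a_(n−1) − 2a_(n−2) for n ≥ 2; the numerator fixes a_0 = 2, a_1 = -4.
Iterating: 2, -4, 8, -16, 32, -64, 128, -256, 512, -1024, 2048, -4096, so a_11 = -4096.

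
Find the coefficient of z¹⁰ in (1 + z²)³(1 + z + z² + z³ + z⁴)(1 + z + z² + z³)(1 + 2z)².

(1 + z²)³ has coefficients 1,0,3,0,3,0,1 for degrees 0…6.
(1 + z + z² + z³ + z⁴) has coefficients 1,1,1,1,1,0,0,0,0,0,0 for degrees 0…10.
Multiplying by (1 + z + z² + z³) gives running coefficients 1,2,3,4,4,3,2,1,0,0,0 for degrees 0…10.
Finally multiplying by (1 + 2z)², the product of all factors after the first has coefficients 1,6,15,24,32,35,30,21,12,4,0 for degrees 0…10.
[z¹⁰] = 1·0 + 3·12 + 3·30 + 1·32 = 158.

158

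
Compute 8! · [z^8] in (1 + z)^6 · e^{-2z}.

-5888

The EGF product rule gives c_8 = Σ_{k_1+k_2=8} C(8; k_1,k_2) · ∏ g_i(k_i), where (1+z)^6 gives the falling factorial (6)_k; e^{-2z} gives (-2)^k.
g_1(k) for k = 0…8: 1, 6, 30, 120, 360, 720, 720, 0, 0.
g_2(k) for k = 0…8: 1, -2, 4, -8, 16, -32, 64, -128, 256.
c_8 = Σ_k C(8,k)·g_1(k)·g_2(8−k) = 1·1·256 + 8·6·(-128) + 28·30·64 + 56·120·(-32) + 70·360·16 + 56·720·(-8) + 28·720·4 = 256 − 6144 + 53760 − 215040 + 403200 − 322560 + 80640 = -5888.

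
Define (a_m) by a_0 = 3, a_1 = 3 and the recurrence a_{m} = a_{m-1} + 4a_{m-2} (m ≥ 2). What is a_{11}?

The ordinary generating function has denominator 1 - x - 4x^2.
Iterating the recurrence: a_0,…,a_{11} = 3, 3, 15, 27, 87, 195, 543, 1323, 3495, 8787, 22767, 57915.

57915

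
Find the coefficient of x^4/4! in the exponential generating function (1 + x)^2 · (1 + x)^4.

360

The EGF product rule gives c_4 = Σ_{k_1+k_2=4} C(4; k_1,k_2) · ∏ g_i(k_i), where (1+x)^2 gives the falling factorial (2)_k; (1+x)^4 gives the falling factorial (4)_k.
g_1(k) for k = 0…4: 1, 2, 2, 0, 0.
g_2(k) for k = 0…4: 1, 4, 12, 24, 24.
c_4 = Σ_k C(4,k)·g_1(k)·g_2(4−k) = 1·1·24 + 4·2·24 + 6·2·12 = 24 + 192 + 144 = 360.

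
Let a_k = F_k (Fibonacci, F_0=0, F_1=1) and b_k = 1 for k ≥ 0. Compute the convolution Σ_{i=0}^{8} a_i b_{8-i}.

This is [x^8] in the product of the two ordinary generating functions.
Σ = 0·1 + 1·1 + 1·1 + 2·1 + 3·1 + 5·1 + 8·1 + 13·1 + 21·1 = 54.

54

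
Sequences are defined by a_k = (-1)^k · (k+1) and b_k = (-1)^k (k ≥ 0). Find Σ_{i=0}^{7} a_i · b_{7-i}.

This is [x^7] in the product of the two ordinary generating functions.
Σ = 1·(-1) − 2·1 + 3·(-1) − 4·1 + 5·(-1) − 6·1 + 7·(-1) − 8·1 = -36.

-36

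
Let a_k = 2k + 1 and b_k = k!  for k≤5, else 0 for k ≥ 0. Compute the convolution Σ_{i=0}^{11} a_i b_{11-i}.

2104

Write out a_i and b_{11-i} for i = 0,…,11 and sum the products.
Σ = 1·0 + 3·0 + 5·0 + 7·0 + 9·0 + 11·0 + 13·120 + 15·24 + 17·6 + 19·2 + 21·1 + 23·1 = 2104.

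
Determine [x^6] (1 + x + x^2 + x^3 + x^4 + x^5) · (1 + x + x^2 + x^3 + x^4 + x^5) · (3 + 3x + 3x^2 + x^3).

52

(1 + x + x^2 + x^3 + x^4 + x^5) has coefficients 1,1,1,1,1,1 for degrees 0…5.
(1 + x + x^2 + x^3 + x^4 + x^5) has coefficients 1,1,1,1,1,1,0 for degrees 0…6.
Finally multiplying by (3 + 3x + 3x^2 + x^3), the product of all factors after the first has coefficients 3,6,9,10,10,10,7 for degrees 0…6.
[x^6] = 1·7 + 1·10 + 1·10 + 1·10 + 1·9 + 1·6 = 52.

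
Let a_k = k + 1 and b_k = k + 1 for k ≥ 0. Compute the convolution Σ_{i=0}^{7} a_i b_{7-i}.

120

The convolution is the t^7 coefficient of A(t)B(t).
Σ = 1·8 + 2·7 + 3·6 + 4·5 + 5·4 + 6·3 + 7·2 + 8·1 = 120.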